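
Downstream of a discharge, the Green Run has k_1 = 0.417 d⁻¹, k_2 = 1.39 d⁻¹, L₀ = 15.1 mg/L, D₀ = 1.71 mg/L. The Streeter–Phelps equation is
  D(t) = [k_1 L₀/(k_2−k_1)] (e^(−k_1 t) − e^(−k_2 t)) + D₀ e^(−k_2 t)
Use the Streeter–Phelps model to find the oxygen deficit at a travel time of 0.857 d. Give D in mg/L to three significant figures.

k_1 L₀/(k_2−k_1) = 0.417×15.1/(1.39−0.417) = 6.297/0.9730 = 6.471 mg/L.
e^(−k_1 t) = e^(−0.417×0.8570) = 0.6995; e^(−k_2 t) = e^(−1.39×0.8570) = 0.3038.
D = 6.471 × (0.6995 − 0.3038) + 1.71 × 0.3038 = 2.561 + 0.5196 = 3.080 mg/L.

D ≈ 3.08 mg/L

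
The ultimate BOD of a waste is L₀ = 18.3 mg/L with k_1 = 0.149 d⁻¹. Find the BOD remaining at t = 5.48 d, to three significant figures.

L ≈ 8.09 mg/L

L_t = L₀ e^(−k_1 t) = 18.3 × e^(−0.149×5.48) = 18.3 × 0.4420 = 8.088 mg/L.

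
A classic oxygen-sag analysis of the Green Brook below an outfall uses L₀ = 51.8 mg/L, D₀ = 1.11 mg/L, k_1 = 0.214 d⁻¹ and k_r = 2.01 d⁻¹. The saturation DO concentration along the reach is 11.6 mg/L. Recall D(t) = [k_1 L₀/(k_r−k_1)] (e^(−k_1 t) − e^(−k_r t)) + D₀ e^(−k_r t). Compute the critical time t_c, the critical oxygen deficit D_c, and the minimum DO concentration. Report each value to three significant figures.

t_c = [1/(k_r−k_1)] ln[(k_r/k_1)(1 − D₀(k_r−k_1)/(k_1 L₀))]
= [1/(2.01−0.214)] ln[(2.01/0.214)(1 − 1.11×1.796/(0.214×51.8))]
= (1/1.796) ln[9.393 × 0.8202] = 0.5568 × ln(7.703) = 0.5568 × 2.042 = 1.137 d.
L(t_c) = L₀ e^(−k_1 t_c) = 51.8 × 0.7841 = 40.61 mg/L, and at the critical point k_r D_c = k_1 L, so D_c = (0.214/2.01) × 40.61 = 4.324 mg/L.
Minimum DO = C_s − D_c = 11.6 − 4.324 = 7.276 mg/L.

t_c ≈ 1.14 d; D_c ≈ 4.32 mg/L; min DO ≈ 7.28 mg/L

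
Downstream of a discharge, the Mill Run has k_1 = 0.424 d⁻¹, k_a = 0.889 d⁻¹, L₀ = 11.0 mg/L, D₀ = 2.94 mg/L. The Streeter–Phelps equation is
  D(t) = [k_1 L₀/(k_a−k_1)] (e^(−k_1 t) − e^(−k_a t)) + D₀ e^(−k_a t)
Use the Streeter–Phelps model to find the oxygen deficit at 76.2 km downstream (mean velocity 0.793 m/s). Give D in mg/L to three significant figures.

Travel time t = x/v = 76.2 km / (0.793 m/s) = 76200 m / 0.793 m/s = 96090 s = 1.112 d.
k_1 L₀/(k_a−k_1) = 0.424×11.0/(0.889−0.424) = 4.664/0.4650 = 10.03 mg/L.
e^(−k_1 t) = e^(−0.424×1.112) = 0.6240; e^(−k_a t) = e^(−0.889×1.112) = 0.3721.
D = 10.03 × (0.6240 − 0.3721) + 2.94 × 0.3721 = 2.527 + 1.094 = 3.621 mg/L.

D ≈ 3.62 mg/L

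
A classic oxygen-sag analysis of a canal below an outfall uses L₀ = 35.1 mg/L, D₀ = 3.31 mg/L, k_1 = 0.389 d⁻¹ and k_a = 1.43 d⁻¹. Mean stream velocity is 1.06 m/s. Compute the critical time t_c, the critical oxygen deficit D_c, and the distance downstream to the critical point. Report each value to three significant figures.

At the critical point dD/dt = 0, so k_1 L₀ e^(−k_1 t) = k_a D. Substituting D(t) from the Streeter–Phelps equation and solving for t gives
t_c = ln[(k_a/k_1)(1 − D₀(k_a−k_1)/(k_1 L₀))] / (k_a−k_1).
Here k_a−k_1 = 1.041 d⁻¹ and 1 − D₀(k_a−k_1)/(k_1 L₀) = 1 − 3.31×1.041/(0.389×35.1) = 0.7476, so
t_c = ln(3.676 × 0.7476) / 1.041 = 1.011 / 1.041 = 0.9712 d.
L(t_c) = L₀ e^(−k_1 t_c) = 35.1 × 0.6854 = 24.06 mg/L, and at the critical point k_a D_c = k_1 L, so D_c = (0.389/1.43) × 24.06 = 6.544 mg/L.
x_c = v t_c = 1.06 m/s × 0.9712 d × 86400 s/d = 88950 m ≈ 88.9 km.

t_c ≈ 0.971 d; D_c ≈ 6.54 mg/L; x_c ≈ 88.9 km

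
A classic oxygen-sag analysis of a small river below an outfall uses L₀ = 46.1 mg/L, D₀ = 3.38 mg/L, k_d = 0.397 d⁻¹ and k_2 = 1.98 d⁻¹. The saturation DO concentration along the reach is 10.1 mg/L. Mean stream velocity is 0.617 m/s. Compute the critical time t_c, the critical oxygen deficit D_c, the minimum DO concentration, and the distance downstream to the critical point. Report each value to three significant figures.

With k_2/k_d = 4.987 and 1 − D₀(k_2−k_d)/(k_d L₀) = 0.7076,
t_c = ln(4.987 × 0.7076) / (1.98 − 0.397) = ln(3.529) / 1.583 = 1.261/1.583 = 0.7967 d.
D_c = (k_d/k_2) L₀ e^(−k_d t_c) = (0.397/1.98) × 46.1 × e^(−0.397×0.7967) = 0.2005 × 46.1 × 0.7289 = 6.737 mg/L.
Minimum DO = C_s − D_c = 10.1 − 6.737 = 3.363 mg/L.
x_c = v t_c = 0.617 m/s × 0.7967 d × 86400 s/d = 42470 m ≈ 42.5 km.

t_c ≈ 0.797 d; D_c ≈ 6.74 mg/L; min DO ≈ 3.36 mg/L; x_c ≈ 42.5 km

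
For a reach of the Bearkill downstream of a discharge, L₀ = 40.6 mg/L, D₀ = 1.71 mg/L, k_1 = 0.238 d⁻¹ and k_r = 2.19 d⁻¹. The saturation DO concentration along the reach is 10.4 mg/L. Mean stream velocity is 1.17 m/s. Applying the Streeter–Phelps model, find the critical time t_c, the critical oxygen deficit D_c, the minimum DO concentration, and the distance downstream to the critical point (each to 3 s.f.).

With k_r/k_1 = 9.202 and 1 − D₀(k_r−k_1)/(k_1 L₀) = 0.6546,
t_c = ln(9.202 × 0.6546) / (2.19 − 0.238) = ln(6.023) / 1.952 = 1.796/1.952 = 0.9199 d.
L(t_c) = L₀ e^(−k_1 t_c) = 40.6 × 0.8034 = 32.62 mg/L, and at the critical point k_r D_c = k_1 L, so D_c = (0.238/2.19) × 32.62 = 3.545 mg/L.
Minimum DO = C_s − D_c = 10.4 − 3.545 = 6.855 mg/L.
x_c = v t_c = 1.17 m/s × 0.9199 d × 86400 s/d = 92990 m ≈ 93.0 km.

t_c ≈ 0.920 d; D_c ≈ 3.54 mg/L; min DO ≈ 6.86 mg/L; x_c ≈ 93.0 km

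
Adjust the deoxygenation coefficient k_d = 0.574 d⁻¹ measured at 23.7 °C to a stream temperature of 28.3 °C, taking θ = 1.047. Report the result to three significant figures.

k_d ≈ 0.709 d⁻¹

k_d(T₂) = k_d(T₁) · θ^(T₂−T₁) = 0.574 × 1.047^(28.3−23.7)
= 0.574 × 1.047^4.60 = 0.574 × 1.235 = 0.7090 d⁻¹.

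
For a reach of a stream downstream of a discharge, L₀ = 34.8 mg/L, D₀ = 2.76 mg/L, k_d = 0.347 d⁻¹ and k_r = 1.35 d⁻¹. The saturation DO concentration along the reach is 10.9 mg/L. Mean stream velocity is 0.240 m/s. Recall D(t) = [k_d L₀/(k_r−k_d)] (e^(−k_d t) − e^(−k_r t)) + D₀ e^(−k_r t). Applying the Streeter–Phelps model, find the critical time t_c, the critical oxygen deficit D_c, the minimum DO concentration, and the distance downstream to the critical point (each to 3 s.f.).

At the critical point dD/dt = 0, so k_d L₀ e^(−k_d t) = k_r D. Substituting D(t) from the Streeter–Phelps equation and solving for t gives
t_c = ln[(k_r/k_d)(1 − D₀(k_r−k_d)/(k_d L₀))] / (k_r−k_d).
Here k_r−k_d = 1.003 d⁻¹ and 1 − D₀(k_r−k_d)/(k_d L₀) = 1 − 2.76×1.003/(0.347×34.8) = 0.7708, so
t_c = ln(3.890 × 0.7708) / 1.003 = 1.098 / 1.003 = 1.095 d.
D_c = (k_d/k_r) L₀ e^(−k_d t_c) = (0.347/1.35) × 34.8 × e^(−0.347×1.095) = 0.2570 × 34.8 × 0.6839 = 6.118 mg/L.
Minimum DO = C_s − D_c = 10.9 − 6.118 = 4.782 mg/L.
x_c = v t_c = 0.240 m/s × 1.095 d × 86400 s/d = 22700 m ≈ 22.7 km.

t_c ≈ 1.09 d; D_c ≈ 6.12 mg/L; min DO ≈ 4.78 mg/L; x_c ≈ 22.7 km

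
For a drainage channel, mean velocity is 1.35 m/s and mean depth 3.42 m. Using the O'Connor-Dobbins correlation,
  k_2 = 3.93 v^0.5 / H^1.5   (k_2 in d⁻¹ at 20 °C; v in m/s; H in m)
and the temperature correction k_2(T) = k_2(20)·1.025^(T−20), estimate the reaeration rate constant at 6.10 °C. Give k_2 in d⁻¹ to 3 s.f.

k_2(20) = 3.93 × 1.35^0.5 / 3.42^1.5 = 3.93 × 1.162 / 6.325 = 0.7220 d⁻¹.
k_2(6.10) = 0.7220 × 1.025^(6.10−20) = 0.7220 × 0.7095 = 0.5122 d⁻¹.

k_2 ≈ 0.512 d⁻¹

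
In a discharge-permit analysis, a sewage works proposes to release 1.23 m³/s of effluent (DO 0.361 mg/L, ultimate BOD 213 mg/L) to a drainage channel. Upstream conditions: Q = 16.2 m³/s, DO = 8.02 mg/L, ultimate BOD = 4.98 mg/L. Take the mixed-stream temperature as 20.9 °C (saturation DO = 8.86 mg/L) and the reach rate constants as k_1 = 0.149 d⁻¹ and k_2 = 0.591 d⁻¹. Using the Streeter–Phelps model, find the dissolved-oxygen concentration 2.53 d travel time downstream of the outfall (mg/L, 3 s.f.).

Mixed DO = (16.2×8.02 + 1.23×0.361)/(16.2+1.23) = 130.4/17.43 = 7.480 mg/L.
Mixed L₀ = (16.2×4.98 + 1.23×213)/(17.43) = 342.7/17.43 = 19.66 mg/L.
Initial deficit D₀ = C_s − DO₀ = 8.86 − 7.480 = 1.380 mg/L.
D(2.53) = [0.149×19.66/(0.591−0.149)](e^(−0.149×2.53) − e^(−0.591×2.53)) + 1.380 e^(−0.591×2.53)
= 6.627 × (0.6859 − 0.2242) + 1.380 × 0.2242 = 3.370 mg/L.
DO = 8.86 − 3.370 = 5.490 mg/L.

DO ≈ 5.49 mg/L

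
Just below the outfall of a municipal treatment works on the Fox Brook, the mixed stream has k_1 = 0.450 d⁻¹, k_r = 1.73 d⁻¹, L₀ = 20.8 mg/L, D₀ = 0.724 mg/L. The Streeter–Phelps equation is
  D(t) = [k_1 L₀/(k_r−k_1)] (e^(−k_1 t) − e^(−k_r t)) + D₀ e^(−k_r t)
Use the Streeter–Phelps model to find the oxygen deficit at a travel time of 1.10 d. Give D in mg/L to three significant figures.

k_1 L₀/(k_r−k_1) = 0.450×20.8/(1.73−0.450) = 9.360/1.280 = 7.313 mg/L.
e^(−k_1 t) = e^(−0.450×1.100) = 0.6096; e^(−k_r t) = e^(−1.73×1.100) = 0.1491.
D = 7.313 × (0.6096 − 0.1491) + 0.724 × 0.1491 = 3.367 + 0.1080 = 3.475 mg/L.

D ≈ 3.48 mg/L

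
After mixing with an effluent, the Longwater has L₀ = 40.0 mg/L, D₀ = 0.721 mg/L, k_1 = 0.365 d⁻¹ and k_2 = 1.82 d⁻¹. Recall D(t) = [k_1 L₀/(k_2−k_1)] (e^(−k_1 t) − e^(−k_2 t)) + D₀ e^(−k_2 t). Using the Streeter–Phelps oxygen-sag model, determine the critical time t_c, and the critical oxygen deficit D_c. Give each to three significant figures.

t_c ≈ 1.05 d; D_c ≈ 5.46 mg/L

t_c = [1/(k_2−k_1)] ln[(k_2/k_1)(1 − D₀(k_2−k_1)/(k_1 L₀))]
= [1/(1.82−0.365)] ln[(1.82/0.365)(1 − 0.721×1.455/(0.365×40.0))]
= (1/1.455) ln[4.986 × 0.9281] = 0.6873 × ln(4.628) = 0.6873 × 1.532 = 1.053 d.
L(t_c) = L₀ e^(−k_1 t_c) = 40.0 × 0.6809 = 27.24 mg/L, and at the critical point k_2 D_c = k_1 L, so D_c = (0.365/1.82) × 27.24 = 5.462 mg/L.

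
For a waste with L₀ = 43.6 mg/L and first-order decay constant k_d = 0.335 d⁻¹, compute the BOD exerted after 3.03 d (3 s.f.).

y_t = L₀(1 − e^(−k_d t)) = 43.6 × (1 − e^(−0.335×3.03))
= 43.6 × (1 − 0.3624) = 43.6 × 0.6376 = 27.80 mg/L.

y ≈ 27.8 mg/L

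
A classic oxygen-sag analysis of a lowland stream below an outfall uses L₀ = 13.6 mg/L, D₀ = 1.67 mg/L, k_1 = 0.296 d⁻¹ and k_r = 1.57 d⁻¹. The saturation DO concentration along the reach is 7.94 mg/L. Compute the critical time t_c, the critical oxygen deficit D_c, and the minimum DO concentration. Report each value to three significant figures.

t_c ≈ 0.719 d; D_c ≈ 2.07 mg/L; min DO ≈ 5.87 mg/L

t_c = [1/(k_r−k_1)] ln[(k_r/k_1)(1 − D₀(k_r−k_1)/(k_1 L₀))]
= [1/(1.57−0.296)] ln[(1.57/0.296)(1 − 1.67×1.274/(0.296×13.6))]
= (1/1.274) ln[5.304 × 0.4715] = 0.7849 × ln(2.501) = 0.7849 × 0.9166 = 0.7195 d.
D_c = (k_1/k_r) L₀ e^(−k_1 t_c) = (0.296/1.57) × 13.6 × e^(−0.296×0.7195) = 0.1885 × 13.6 × 0.8082 = 2.072 mg/L.
Minimum DO = C_s − D_c = 7.94 − 2.072 = 5.868 mg/L.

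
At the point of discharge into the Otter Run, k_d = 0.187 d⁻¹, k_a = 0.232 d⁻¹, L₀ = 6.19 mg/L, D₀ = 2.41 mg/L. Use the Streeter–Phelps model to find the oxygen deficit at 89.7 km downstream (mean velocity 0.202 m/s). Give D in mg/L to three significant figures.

Travel time t = x/v = 89.7 km / (0.202 m/s) = 89700 m / 0.202 m/s = 444100 s = 5.140 d.
k_d L₀/(k_a−k_d) = 0.187×6.19/(0.232−0.187) = 1.158/0.04500 = 25.72 mg/L.
e^(−k_d t) = e^(−0.187×5.140) = 0.3825; e^(−k_a t) = e^(−0.232×5.140) = 0.3035.
D = 25.72 × (0.3825 − 0.3035) + 2.41 × 0.3035 = 2.031 + 0.7314 = 2.763 mg/L.

D ≈ 2.76 mg/L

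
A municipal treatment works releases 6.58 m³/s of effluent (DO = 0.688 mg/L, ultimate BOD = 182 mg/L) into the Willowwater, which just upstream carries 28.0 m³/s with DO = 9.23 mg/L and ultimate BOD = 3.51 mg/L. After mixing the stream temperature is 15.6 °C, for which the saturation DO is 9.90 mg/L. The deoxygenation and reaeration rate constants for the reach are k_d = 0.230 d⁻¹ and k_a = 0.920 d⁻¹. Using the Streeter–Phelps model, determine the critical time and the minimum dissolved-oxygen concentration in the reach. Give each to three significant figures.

Mixed DO = (28.0×9.23 + 6.58×0.688)/(28.0+6.58) = 263.0/34.58 = 7.605 mg/L.
Mixed L₀ = (28.0×3.51 + 6.58×182)/(34.58) = 1296/34.58 = 37.47 mg/L.
Initial deficit D₀ = C_s − DO₀ = 9.90 − 7.605 = 2.295 mg/L.
t_c = (1/0.6900) ln[(0.920/0.230)(1 − 2.295×0.6900/(0.230×37.47))] = 1.449 × ln(3.265) = 1.715 d.
D_c = (0.230/0.920) × 37.47 × e^(−0.230×1.715) = 0.2500 × 37.47 × 0.6741 = 6.315 mg/L.
Minimum DO = 9.90 − 6.315 = 3.585 mg/L.

t_c ≈ 1.71 d; minimum DO ≈ 3.58 mg/L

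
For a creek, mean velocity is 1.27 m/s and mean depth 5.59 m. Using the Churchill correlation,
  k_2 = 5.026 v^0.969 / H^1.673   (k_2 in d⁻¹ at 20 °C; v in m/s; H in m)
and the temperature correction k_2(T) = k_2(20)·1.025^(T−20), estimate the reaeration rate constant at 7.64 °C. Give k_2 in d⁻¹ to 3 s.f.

k_2(20) = 5.026 × 1.27^0.969 / 5.59^1.673 = 5.026 × 1.261 / 17.80 = 0.3559 d⁻¹.
k_2(7.64) = 0.3559 × 1.025^(7.64−20) = 0.3559 × 0.7370 = 0.2623 d⁻¹.

k_2 ≈ 0.262 d⁻¹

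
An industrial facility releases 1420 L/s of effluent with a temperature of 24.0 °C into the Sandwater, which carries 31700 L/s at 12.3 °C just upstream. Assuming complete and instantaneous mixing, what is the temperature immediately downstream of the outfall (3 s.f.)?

12.8 °C

Flow-weighted mixing: C = (Q_r C_r + Q_w C_w)/(Q_r + Q_w)
= (31700×12.3 + 1420×24.0)/(31700 + 1420) = 424000/33120 = 12.80 °C.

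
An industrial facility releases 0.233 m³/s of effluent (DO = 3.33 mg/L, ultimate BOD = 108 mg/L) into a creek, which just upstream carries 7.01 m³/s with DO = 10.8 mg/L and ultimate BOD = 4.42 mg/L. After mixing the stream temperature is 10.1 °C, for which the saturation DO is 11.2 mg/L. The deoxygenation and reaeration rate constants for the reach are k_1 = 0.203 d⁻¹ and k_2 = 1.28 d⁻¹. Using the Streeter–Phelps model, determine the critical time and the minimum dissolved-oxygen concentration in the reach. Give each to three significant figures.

t_c ≈ 1.17 d; minimum DO ≈ 10.2 mg/L

Mixed DO = (7.01×10.8 + 0.233×3.33)/(7.01+0.233) = 76.48/7.243 = 10.56 mg/L.
Mixed L₀ = (7.01×4.42 + 0.233×108)/(7.243) = 56.15/7.243 = 7.752 mg/L.
Initial deficit D₀ = C_s − DO₀ = 11.2 − 10.56 = 0.6403 mg/L.
t_c = (1/1.077) ln[(1.28/0.203)(1 − 0.6403×1.077/(0.203×7.752))] = 0.9285 × ln(3.542) = 1.174 d.
D_c = (0.203/1.28) × 7.752 × e^(−0.203×1.174) = 0.1586 × 7.752 × 0.7879 = 0.9687 mg/L.
Minimum DO = 11.2 − 0.9687 = 10.23 mg/L.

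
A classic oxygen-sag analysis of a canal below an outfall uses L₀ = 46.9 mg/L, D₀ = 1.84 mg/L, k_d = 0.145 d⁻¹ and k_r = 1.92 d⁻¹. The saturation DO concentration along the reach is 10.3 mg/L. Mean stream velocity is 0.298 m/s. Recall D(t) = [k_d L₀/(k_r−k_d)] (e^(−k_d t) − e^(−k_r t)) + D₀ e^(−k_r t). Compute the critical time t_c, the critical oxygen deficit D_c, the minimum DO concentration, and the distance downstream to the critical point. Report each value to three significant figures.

t_c ≈ 1.09 d; D_c ≈ 3.03 mg/L; min DO ≈ 7.27 mg/L; x_c ≈ 28.0 km

At the critical point dD/dt = 0, so k_d L₀ e^(−k_d t) = k_r D. Substituting D(t) from the Streeter–Phelps equation and solving for t gives
t_c = ln[(k_r/k_d)(1 − D₀(k_r−k_d)/(k_d L₀))] / (k_r−k_d).
Here k_r−k_d = 1.775 d⁻¹ and 1 − D₀(k_r−k_d)/(k_d L₀) = 1 − 1.84×1.775/(0.145×46.9) = 0.5197, so
t_c = ln(13.24 × 0.5197) / 1.775 = 1.929 / 1.775 = 1.087 d.
L(t_c) = L₀ e^(−k_d t_c) = 46.9 × 0.8542 = 40.06 mg/L, and at the critical point k_r D_c = k_d L, so D_c = (0.145/1.92) × 40.06 = 3.026 mg/L.
Minimum DO = C_s − D_c = 10.3 − 3.026 = 7.274 mg/L.
x_c = v t_c = 0.298 m/s × 1.087 d × 86400 s/d = 27980 m ≈ 28.0 km.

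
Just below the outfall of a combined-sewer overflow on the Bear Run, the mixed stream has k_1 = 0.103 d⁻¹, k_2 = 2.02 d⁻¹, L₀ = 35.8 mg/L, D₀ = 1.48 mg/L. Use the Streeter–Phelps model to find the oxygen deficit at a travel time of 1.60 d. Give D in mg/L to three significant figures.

D ≈ 1.61 mg/L

k_1 L₀/(k_2−k_1) = 0.103×35.8/(2.02−0.103) = 3.687/1.917 = 1.924 mg/L.
e^(−k_1 t) = e^(−0.103×1.600) = 0.8481; e^(−k_2 t) = e^(−2.02×1.600) = 0.03948.
D = 1.924 × (0.8481 − 0.03948) + 1.48 × 0.03948 = 1.555 + 0.05843 = 1.614 mg/L.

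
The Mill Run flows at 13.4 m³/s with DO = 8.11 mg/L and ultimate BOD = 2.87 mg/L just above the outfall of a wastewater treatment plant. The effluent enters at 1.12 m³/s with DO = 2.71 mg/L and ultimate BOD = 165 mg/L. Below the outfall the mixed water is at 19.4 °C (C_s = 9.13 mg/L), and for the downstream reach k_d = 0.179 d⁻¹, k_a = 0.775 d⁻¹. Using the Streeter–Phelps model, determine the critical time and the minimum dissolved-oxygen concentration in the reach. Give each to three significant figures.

t_c ≈ 1.83 d; minimum DO ≈ 6.57 mg/L

Mixed DO = (13.4×8.11 + 1.12×2.71)/(13.4+1.12) = 111.7/14.52 = 7.693 mg/L.
Mixed L₀ = (13.4×2.87 + 1.12×165)/(14.52) = 223.3/14.52 = 15.38 mg/L.
Initial deficit D₀ = C_s − DO₀ = 9.13 − 7.693 = 1.437 mg/L.
t_c = (1/0.5960) ln[(0.775/0.179)(1 − 1.437×0.5960/(0.179×15.38))] = 1.678 × ln(2.983) = 1.834 d.
D_c = (0.179/0.775) × 15.38 × e^(−0.179×1.834) = 0.2310 × 15.38 × 0.7202 = 2.558 mg/L.
Minimum DO = 9.13 − 2.558 = 6.572 mg/L.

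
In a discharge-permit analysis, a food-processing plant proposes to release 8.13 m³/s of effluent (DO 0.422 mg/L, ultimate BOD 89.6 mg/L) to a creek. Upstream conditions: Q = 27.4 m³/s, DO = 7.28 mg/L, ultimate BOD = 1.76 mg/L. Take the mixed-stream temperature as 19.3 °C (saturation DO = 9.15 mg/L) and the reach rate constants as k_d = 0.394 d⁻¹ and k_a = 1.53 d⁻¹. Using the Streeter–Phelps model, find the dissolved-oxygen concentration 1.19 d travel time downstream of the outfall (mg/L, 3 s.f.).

DO ≈ 5.08 mg/L

Mixed DO = (27.4×7.28 + 8.13×0.422)/(27.4+8.13) = 202.9/35.53 = 5.711 mg/L.
Mixed L₀ = (27.4×1.76 + 8.13×89.6)/(35.53) = 776.7/35.53 = 21.86 mg/L.
Initial deficit D₀ = C_s − DO₀ = 9.15 − 5.711 = 3.439 mg/L.
D(1.19) = [0.394×21.86/(1.53−0.394)](e^(−0.394×1.19) − e^(−1.53×1.19)) + 3.439 e^(−1.53×1.19)
= 7.582 × (0.6257 − 0.1619) + 3.439 × 0.1619 = 4.073 mg/L.
DO = 9.15 − 4.073 = 5.077 mg/L.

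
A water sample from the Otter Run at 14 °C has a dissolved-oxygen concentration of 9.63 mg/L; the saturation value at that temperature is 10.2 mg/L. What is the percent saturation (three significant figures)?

% saturation = C/C_s × 100 = 9.63/10.2 × 100 = 94.4 %.

94.4 % saturation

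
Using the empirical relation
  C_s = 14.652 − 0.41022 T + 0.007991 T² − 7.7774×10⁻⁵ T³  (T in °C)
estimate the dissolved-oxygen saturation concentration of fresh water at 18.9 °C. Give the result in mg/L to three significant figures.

C_s ≈ 9.23 mg/L

C_s = 14.652 − 0.41022×18.9 + 0.007991×18.9² − 7.7774×10⁻⁵×18.9³ = 9.228 mg/L.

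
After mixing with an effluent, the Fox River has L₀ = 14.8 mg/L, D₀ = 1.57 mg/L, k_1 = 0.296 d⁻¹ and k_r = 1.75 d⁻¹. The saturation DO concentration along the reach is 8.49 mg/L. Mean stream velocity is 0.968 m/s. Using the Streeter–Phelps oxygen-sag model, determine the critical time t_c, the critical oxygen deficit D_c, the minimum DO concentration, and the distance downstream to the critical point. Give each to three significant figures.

t_c ≈ 0.716 d; D_c ≈ 2.03 mg/L; min DO ≈ 6.46 mg/L; x_c ≈ 59.9 km

t_c = [1/(k_r−k_1)] ln[(k_r/k_1)(1 − D₀(k_r−k_1)/(k_1 L₀))]
= [1/(1.75−0.296)] ln[(1.75/0.296)(1 − 1.57×1.454/(0.296×14.8))]
= (1/1.454) ln[5.912 × 0.4789] = 0.6878 × ln(2.831) = 0.6878 × 1.041 = 0.7158 d.
L(t_c) = L₀ e^(−k_1 t_c) = 14.8 × 0.8091 = 11.97 mg/L, and at the critical point k_r D_c = k_1 L, so D_c = (0.296/1.75) × 11.97 = 2.025 mg/L.
Minimum DO = C_s − D_c = 8.49 − 2.025 = 6.465 mg/L.
x_c = v t_c = 0.968 m/s × 0.7158 d × 86400 s/d = 59870 m ≈ 59.9 km.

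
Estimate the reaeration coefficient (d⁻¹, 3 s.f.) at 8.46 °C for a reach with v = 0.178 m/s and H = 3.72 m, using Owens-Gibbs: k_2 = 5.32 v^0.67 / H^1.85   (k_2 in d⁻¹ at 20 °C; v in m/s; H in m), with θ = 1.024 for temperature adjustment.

k_2(20) = 5.32 × 0.178^0.67 / 3.72^1.85 = 5.32 × 0.3146 / 11.36 = 0.1473 d⁻¹.
k_2(8.46) = 0.1473 × 1.024^(8.46−20) = 0.1473 × 0.7606 = 0.1120 d⁻¹.

k_2 ≈ 0.112 d⁻¹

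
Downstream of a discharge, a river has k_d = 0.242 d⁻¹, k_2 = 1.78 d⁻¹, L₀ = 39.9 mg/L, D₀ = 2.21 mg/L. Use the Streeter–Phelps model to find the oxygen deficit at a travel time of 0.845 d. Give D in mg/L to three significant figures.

D ≈ 4.21 mg/L

k_d L₀/(k_2−k_d) = 0.242×39.9/(1.78−0.242) = 9.656/1.538 = 6.278 mg/L.
e^(−k_d t) = e^(−0.242×0.8450) = 0.8151; e^(−k_2 t) = e^(−1.78×0.8450) = 0.2222.
D = 6.278 × (0.8151 − 0.2222) + 2.21 × 0.2222 = 3.722 + 0.4911 = 4.213 mg/L.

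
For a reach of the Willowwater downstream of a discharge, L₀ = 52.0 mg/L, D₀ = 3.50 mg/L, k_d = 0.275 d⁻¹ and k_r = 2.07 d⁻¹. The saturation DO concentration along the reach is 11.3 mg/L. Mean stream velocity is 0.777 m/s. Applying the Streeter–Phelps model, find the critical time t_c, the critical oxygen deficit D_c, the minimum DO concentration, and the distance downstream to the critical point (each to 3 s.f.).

With k_r/k_d = 7.527 and 1 − D₀(k_r−k_d)/(k_d L₀) = 0.5607,
t_c = ln(7.527 × 0.5607) / (2.07 − 0.275) = ln(4.220) / 1.795 = 1.440/1.795 = 0.8022 d.
D_c = (k_d/k_r) L₀ e^(−k_d t_c) = (0.275/2.07) × 52.0 × e^(−0.275×0.8022) = 0.1329 × 52.0 × 0.8020 = 5.541 mg/L.
Minimum DO = C_s − D_c = 11.3 − 5.541 = 5.759 mg/L.
x_c = v t_c = 0.777 m/s × 0.8022 d × 86400 s/d = 53850 m ≈ 53.9 km.

t_c ≈ 0.802 d; D_c ≈ 5.54 mg/L; min DO ≈ 5.76 mg/L; x_c ≈ 53.9 km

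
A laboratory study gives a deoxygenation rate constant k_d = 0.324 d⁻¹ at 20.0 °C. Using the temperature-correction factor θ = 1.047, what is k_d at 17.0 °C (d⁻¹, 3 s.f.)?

k_d ≈ 0.282 d⁻¹

k_d(T₂) = k_d(T₁) · θ^(T₂−T₁) = 0.324 × 1.047^(17.0−20.0)
= 0.324 × 1.047^-3.00 = 0.324 × 0.8713 = 0.2823 d⁻¹.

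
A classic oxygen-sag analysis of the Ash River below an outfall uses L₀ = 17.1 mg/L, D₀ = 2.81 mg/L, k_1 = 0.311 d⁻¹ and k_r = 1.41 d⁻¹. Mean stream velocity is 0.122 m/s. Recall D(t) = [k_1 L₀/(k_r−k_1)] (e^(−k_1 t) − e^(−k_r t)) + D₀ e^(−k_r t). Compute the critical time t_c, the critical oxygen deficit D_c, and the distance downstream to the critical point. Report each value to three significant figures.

t_c ≈ 0.585 d; D_c ≈ 3.14 mg/L; x_c ≈ 6.16 km

With k_r/k_1 = 4.534 and 1 − D₀(k_r−k_1)/(k_1 L₀) = 0.4193,
t_c = ln(4.534 × 0.4193) / (1.41 − 0.311) = ln(1.901) / 1.099 = 0.6424/1.099 = 0.5845 d.
D_c = (k_1/k_r) L₀ e^(−k_1 t_c) = (0.311/1.41) × 17.1 × e^(−0.311×0.5845) = 0.2206 × 17.1 × 0.8338 = 3.145 mg/L.
x_c = v t_c = 0.122 m/s × 0.5845 d × 86400 s/d = 6161 m ≈ 6.16 km.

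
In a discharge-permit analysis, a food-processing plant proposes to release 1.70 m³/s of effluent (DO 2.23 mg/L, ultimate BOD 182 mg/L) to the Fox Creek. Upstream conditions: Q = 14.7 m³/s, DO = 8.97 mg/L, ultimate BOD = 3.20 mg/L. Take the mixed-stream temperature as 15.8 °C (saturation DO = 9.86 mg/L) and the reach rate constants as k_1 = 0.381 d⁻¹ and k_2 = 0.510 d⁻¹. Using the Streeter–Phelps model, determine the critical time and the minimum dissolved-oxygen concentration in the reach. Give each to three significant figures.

t_c ≈ 2.07 d; minimum DO ≈ 2.47 mg/L

Mixed DO = (14.7×8.97 + 1.70×2.23)/(14.7+1.70) = 135.7/16.40 = 8.271 mg/L.
Mixed L₀ = (14.7×3.20 + 1.70×182)/(16.40) = 356.4/16.40 = 21.73 mg/L.
Initial deficit D₀ = C_s − DO₀ = 9.86 − 8.271 = 1.589 mg/L.
t_c = (1/0.1290) ln[(0.510/0.381)(1 − 1.589×0.1290/(0.381×21.73))] = 7.752 × ln(1.305) = 2.066 d.
D_c = (0.381/0.510) × 21.73 × e^(−0.381×2.066) = 0.7471 × 21.73 × 0.4551 = 7.389 mg/L.
Minimum DO = 9.86 − 7.389 = 2.471 mg/L.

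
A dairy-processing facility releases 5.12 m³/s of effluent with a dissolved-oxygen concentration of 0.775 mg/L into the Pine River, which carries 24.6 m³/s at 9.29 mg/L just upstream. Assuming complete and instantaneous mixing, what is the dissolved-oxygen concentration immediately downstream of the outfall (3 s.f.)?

7.82 mg/L

Flow-weighted mixing: C = (Q_r C_r + Q_w C_w)/(Q_r + Q_w)
= (24.6×9.29 + 5.12×0.775)/(24.6 + 5.12) = 232.5/29.72 = 7.823 mg/L.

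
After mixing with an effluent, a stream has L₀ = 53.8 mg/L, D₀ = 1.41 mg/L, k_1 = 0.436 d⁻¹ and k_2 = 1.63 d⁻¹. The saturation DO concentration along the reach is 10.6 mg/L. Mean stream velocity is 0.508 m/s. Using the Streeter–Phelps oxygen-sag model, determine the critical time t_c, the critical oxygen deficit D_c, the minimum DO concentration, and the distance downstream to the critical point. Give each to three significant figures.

At the critical point dD/dt = 0, so k_1 L₀ e^(−k_1 t) = k_2 D. Substituting D(t) from the Streeter–Phelps equation and solving for t gives
t_c = ln[(k_2/k_1)(1 − D₀(k_2−k_1)/(k_1 L₀))] / (k_2−k_1).
Here k_2−k_1 = 1.194 d⁻¹ and 1 − D₀(k_2−k_1)/(k_1 L₀) = 1 − 1.41×1.194/(0.436×53.8) = 0.9282, so
t_c = ln(3.739 × 0.9282) / 1.194 = 1.244 / 1.194 = 1.042 d.
L(t_c) = L₀ e^(−k_1 t_c) = 53.8 × 0.6349 = 34.16 mg/L, and at the critical point k_2 D_c = k_1 L, so D_c = (0.436/1.63) × 34.16 = 9.136 mg/L.
Minimum DO = C_s − D_c = 10.6 − 9.136 = 1.464 mg/L.
x_c = v t_c = 0.508 m/s × 1.042 d × 86400 s/d = 45740 m ≈ 45.7 km.

t_c ≈ 1.04 d; D_c ≈ 9.14 mg/L; min DO ≈ 1.46 mg/L; x_c ≈ 45.7 km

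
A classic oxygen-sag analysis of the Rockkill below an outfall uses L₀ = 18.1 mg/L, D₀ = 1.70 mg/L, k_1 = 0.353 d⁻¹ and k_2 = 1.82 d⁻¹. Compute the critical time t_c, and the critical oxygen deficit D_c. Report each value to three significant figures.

t_c ≈ 0.781 d; D_c ≈ 2.66 mg/L

At the critical point dD/dt = 0, so k_1 L₀ e^(−k_1 t) = k_2 D. Substituting D(t) from the Streeter–Phelps equation and solving for t gives
t_c = ln[(k_2/k_1)(1 − D₀(k_2−k_1)/(k_1 L₀))] / (k_2−k_1).
Here k_2−k_1 = 1.467 d⁻¹ and 1 − D₀(k_2−k_1)/(k_1 L₀) = 1 − 1.70×1.467/(0.353×18.1) = 0.6097, so
t_c = ln(5.156 × 0.6097) / 1.467 = 1.145 / 1.467 = 0.7807 d.
D_c = (k_1/k_2) L₀ e^(−k_1 t_c) = (0.353/1.82) × 18.1 × e^(−0.353×0.7807) = 0.1940 × 18.1 × 0.7591 = 2.665 mg/L.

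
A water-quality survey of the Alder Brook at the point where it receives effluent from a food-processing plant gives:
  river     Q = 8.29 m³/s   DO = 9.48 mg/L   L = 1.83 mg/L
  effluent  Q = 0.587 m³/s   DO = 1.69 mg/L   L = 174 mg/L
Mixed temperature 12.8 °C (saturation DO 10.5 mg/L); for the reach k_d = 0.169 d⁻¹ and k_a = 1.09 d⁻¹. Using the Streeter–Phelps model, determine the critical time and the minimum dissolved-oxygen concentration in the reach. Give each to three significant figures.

t_c ≈ 0.935 d; minimum DO ≈ 8.75 mg/L

Mixed DO = (8.29×9.48 + 0.587×1.69)/(8.29+0.587) = 79.58/8.877 = 8.965 mg/L.
Mixed L₀ = (8.29×1.83 + 0.587×174)/(8.877) = 117.3/8.877 = 13.21 mg/L.
Initial deficit D₀ = C_s − DO₀ = 10.5 − 8.965 = 1.535 mg/L.
t_c = (1/0.9210) ln[(1.09/0.169)(1 − 1.535×0.9210/(0.169×13.21))] = 1.086 × ln(2.367) = 0.9353 d.
D_c = (0.169/1.09) × 13.21 × e^(−0.169×0.9353) = 0.1550 × 13.21 × 0.8538 = 1.749 mg/L.
Minimum DO = 10.5 − 1.749 = 8.751 mg/L.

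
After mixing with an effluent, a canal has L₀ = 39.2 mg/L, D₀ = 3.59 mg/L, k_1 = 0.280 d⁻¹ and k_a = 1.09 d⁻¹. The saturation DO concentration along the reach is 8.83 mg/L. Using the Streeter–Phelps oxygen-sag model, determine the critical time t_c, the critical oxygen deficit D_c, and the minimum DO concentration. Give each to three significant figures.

t_c ≈ 1.30 d; D_c ≈ 7.00 mg/L; min DO ≈ 1.83 mg/L

With k_a/k_1 = 3.893 and 1 − D₀(k_a−k_1)/(k_1 L₀) = 0.7351,
t_c = ln(3.893 × 0.7351) / (1.09 − 0.280) = ln(2.862) / 0.8100 = 1.051/0.8100 = 1.298 d.
D_c = (k_1/k_a) L₀ e^(−k_1 t_c) = (0.280/1.09) × 39.2 × e^(−0.280×1.298) = 0.2569 × 39.2 × 0.6953 = 7.001 mg/L.
Minimum DO = C_s − D_c = 8.83 − 7.001 = 1.829 mg/L.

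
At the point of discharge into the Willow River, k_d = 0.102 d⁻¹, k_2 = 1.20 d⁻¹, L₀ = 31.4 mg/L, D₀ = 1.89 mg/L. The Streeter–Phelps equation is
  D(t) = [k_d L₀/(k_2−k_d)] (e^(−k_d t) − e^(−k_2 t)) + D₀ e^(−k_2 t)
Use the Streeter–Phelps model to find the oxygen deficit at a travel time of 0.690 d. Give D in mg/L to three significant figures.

k_d L₀/(k_2−k_d) = 0.102×31.4/(1.20−0.102) = 3.203/1.098 = 2.917 mg/L.
e^(−k_d t) = e^(−0.102×0.6900) = 0.9320; e^(−k_2 t) = e^(−1.20×0.6900) = 0.4369.
D = 2.917 × (0.9320 − 0.4369) + 1.89 × 0.4369 = 1.444 + 0.8258 = 2.270 mg/L.

D ≈ 2.27 mg/L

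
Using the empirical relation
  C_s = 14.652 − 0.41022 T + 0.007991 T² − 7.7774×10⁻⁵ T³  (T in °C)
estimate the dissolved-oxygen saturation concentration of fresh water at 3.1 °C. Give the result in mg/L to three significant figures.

C_s = 14.652 − 0.41022×3.1 + 0.007991×3.1² − 7.7774×10⁻⁵×3.1³ = 13.45 mg/L.

C_s ≈ 13.5 mg/L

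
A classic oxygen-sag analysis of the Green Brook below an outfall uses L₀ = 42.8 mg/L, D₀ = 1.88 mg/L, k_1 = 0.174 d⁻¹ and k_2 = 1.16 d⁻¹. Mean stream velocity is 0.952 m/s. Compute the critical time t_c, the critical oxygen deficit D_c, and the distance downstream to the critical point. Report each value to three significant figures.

t_c ≈ 1.63 d; D_c ≈ 4.83 mg/L; x_c ≈ 134 km

t_c = [1/(k_2−k_1)] ln[(k_2/k_1)(1 − D₀(k_2−k_1)/(k_1 L₀))]
= [1/(1.16−0.174)] ln[(1.16/0.174)(1 − 1.88×0.9860/(0.174×42.8))]
= (1/0.9860) ln[6.667 × 0.7511] = 1.014 × ln(5.007) = 1.014 × 1.611 = 1.634 d.
D_c = (k_1/k_2) L₀ e^(−k_1 t_c) = (0.174/1.16) × 42.8 × e^(−0.174×1.634) = 0.1500 × 42.8 × 0.7526 = 4.831 mg/L.
x_c = v t_c = 0.952 m/s × 1.634 d × 86400 s/d = 134400 m ≈ 134 km.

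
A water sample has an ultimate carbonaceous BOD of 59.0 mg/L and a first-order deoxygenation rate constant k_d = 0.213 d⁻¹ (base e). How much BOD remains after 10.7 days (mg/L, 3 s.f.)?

L ≈ 6.04 mg/L

L_t = L₀ e^(−k_d t) = 59.0 × e^(−0.213×10.7) = 59.0 × 0.1024 = 6.040 mg/L.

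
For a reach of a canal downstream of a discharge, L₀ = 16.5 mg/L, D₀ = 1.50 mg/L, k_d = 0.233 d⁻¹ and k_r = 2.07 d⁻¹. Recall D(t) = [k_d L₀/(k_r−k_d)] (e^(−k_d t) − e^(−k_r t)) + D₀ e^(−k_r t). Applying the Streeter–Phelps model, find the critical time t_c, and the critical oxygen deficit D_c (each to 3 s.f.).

At the critical point dD/dt = 0, so k_d L₀ e^(−k_d t) = k_r D. Substituting D(t) from the Streeter–Phelps equation and solving for t gives
t_c = ln[(k_r/k_d)(1 − D₀(k_r−k_d)/(k_d L₀))] / (k_r−k_d).
Here k_r−k_d = 1.837 d⁻¹ and 1 − D₀(k_r−k_d)/(k_d L₀) = 1 − 1.50×1.837/(0.233×16.5) = 0.2833, so
t_c = ln(8.884 × 0.2833) / 1.837 = 0.9229 / 1.837 = 0.5024 d.
D_c = (k_d/k_r) L₀ e^(−k_d t_c) = (0.233/2.07) × 16.5 × e^(−0.233×0.5024) = 0.1126 × 16.5 × 0.8895 = 1.652 mg/L.

t_c ≈ 0.502 d; D_c ≈ 1.65 mg/L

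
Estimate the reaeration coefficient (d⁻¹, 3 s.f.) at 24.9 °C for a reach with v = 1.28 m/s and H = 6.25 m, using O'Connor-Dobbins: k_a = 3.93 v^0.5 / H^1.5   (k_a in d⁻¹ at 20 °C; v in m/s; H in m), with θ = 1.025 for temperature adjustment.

k_a ≈ 0.321 d⁻¹

k_a(20) = 3.93 × 1.28^0.5 / 6.25^1.5 = 3.93 × 1.131 / 15.62 = 0.2846 d⁻¹.
k_a(24.9) = 0.2846 × 1.025^(24.9−20) = 0.2846 × 1.129 = 0.3212 d⁻¹.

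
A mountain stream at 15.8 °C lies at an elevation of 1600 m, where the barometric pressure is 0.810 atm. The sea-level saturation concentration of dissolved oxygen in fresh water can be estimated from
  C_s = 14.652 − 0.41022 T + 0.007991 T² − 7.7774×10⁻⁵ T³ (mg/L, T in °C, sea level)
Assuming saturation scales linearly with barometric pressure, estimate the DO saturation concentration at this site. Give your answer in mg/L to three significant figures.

At sea level: C_s = 14.652 − 0.41022×15.8 + 0.007991×15.8² − 7.7774×10⁻⁵×15.8³ = 9.859 mg/L.
Pressure correction: C_s' = 9.859 × 0.810 = 7.985 mg/L.

C_s ≈ 7.99 mg/L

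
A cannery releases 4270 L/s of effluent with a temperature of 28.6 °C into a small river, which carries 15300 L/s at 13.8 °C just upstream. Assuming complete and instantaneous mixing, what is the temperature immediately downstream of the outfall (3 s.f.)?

Flow-weighted mixing: C = (Q_r C_r + Q_w C_w)/(Q_r + Q_w)
= (15300×13.8 + 4270×28.6)/(15300 + 4270) = 333300/19570 = 17.03 °C.

17.0 °C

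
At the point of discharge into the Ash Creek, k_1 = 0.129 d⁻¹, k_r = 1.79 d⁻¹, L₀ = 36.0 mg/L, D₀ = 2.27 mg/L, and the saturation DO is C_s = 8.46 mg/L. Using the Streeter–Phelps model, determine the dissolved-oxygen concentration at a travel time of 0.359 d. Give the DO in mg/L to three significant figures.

DO ≈ 6.07 mg/L

k_1 L₀/(k_r−k_1) = 0.129×36.0/(1.79−0.129) = 4.644/1.661 = 2.796 mg/L.
e^(−k_1 t) = e^(−0.129×0.3590) = 0.9547; e^(−k_r t) = e^(−1.79×0.3590) = 0.5259.
D = 2.796 × (0.9547 − 0.5259) + 2.27 × 0.5259 = 1.199 + 1.194 = 2.393 mg/L.
DO = C_s − D = 8.46 − 2.393 = 6.067 mg/L.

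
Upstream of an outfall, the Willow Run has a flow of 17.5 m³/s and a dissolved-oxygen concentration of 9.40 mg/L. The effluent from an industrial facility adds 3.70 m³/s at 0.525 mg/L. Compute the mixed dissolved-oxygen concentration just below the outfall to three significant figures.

7.85 mg/L

Flow-weighted mixing: C = (Q_r C_r + Q_w C_w)/(Q_r + Q_w)
= (17.5×9.40 + 3.70×0.525)/(17.5 + 3.70) = 166.4/21.20 = 7.851 mg/L.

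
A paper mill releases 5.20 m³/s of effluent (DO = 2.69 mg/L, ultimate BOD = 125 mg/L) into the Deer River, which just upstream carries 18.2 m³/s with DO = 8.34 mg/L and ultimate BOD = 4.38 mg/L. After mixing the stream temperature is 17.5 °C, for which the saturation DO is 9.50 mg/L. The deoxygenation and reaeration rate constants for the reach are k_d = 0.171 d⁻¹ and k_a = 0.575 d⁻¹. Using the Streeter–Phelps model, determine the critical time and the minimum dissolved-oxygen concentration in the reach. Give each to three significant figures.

Mixed DO = (18.2×8.34 + 5.20×2.69)/(18.2+5.20) = 165.8/23.40 = 7.084 mg/L.
Mixed L₀ = (18.2×4.38 + 5.20×125)/(23.40) = 729.7/23.40 = 31.18 mg/L.
Initial deficit D₀ = C_s − DO₀ = 9.50 − 7.084 = 2.416 mg/L.
t_c = (1/0.4040) ln[(0.575/0.171)(1 − 2.416×0.4040/(0.171×31.18))] = 2.475 × ln(2.747) = 2.501 d.
D_c = (0.171/0.575) × 31.18 × e^(−0.171×2.501) = 0.2974 × 31.18 × 0.6520 = 6.046 mg/L.
Minimum DO = 9.50 − 6.046 = 3.454 mg/L.

t_c ≈ 2.50 d; minimum DO ≈ 3.45 mg/L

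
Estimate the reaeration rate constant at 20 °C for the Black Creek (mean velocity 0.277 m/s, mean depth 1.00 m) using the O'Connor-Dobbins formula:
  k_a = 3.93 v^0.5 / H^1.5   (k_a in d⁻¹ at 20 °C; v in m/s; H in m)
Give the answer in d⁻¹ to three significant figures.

k_a = 3.93 × 0.277^0.5 / 1.00^1.5 = 3.93 × 0.5263 / 1.000 = 2.068 d⁻¹.

k_a ≈ 2.07 d⁻¹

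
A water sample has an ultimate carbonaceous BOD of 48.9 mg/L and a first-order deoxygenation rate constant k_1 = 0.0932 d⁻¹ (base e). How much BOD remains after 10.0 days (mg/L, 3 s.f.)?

L_t = L₀ e^(−k_1 t) = 48.9 × e^(−0.0932×10.0) = 48.9 × 0.3938 = 19.26 mg/L.

L ≈ 19.3 mg/L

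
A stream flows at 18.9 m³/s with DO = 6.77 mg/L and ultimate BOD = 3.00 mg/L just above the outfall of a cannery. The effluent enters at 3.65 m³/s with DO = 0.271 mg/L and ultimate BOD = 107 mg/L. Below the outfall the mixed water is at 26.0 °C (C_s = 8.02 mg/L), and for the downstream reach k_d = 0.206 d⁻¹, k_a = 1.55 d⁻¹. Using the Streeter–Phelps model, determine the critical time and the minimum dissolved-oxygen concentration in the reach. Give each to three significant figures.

t_c ≈ 0.448 d; minimum DO ≈ 5.62 mg/L

Mixed DO = (18.9×6.77 + 3.65×0.271)/(18.9+3.65) = 128.9/22.55 = 5.718 mg/L.
Mixed L₀ = (18.9×3.00 + 3.65×107)/(22.55) = 447.2/22.55 = 19.83 mg/L.
Initial deficit D₀ = C_s − DO₀ = 8.02 − 5.718 = 2.302 mg/L.
t_c = (1/1.344) ln[(1.55/0.206)(1 − 2.302×1.344/(0.206×19.83))] = 0.7440 × ln(1.827) = 0.4483 d.
D_c = (0.206/1.55) × 19.83 × e^(−0.206×0.4483) = 0.1329 × 19.83 × 0.9118 = 2.403 mg/L.
Minimum DO = 8.02 − 2.403 = 5.617 mg/L.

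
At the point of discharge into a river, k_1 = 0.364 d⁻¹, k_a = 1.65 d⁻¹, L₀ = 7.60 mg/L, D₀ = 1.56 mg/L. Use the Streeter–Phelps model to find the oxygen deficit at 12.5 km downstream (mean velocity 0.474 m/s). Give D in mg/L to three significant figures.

Travel time t = x/v = 12.5 km / (0.474 m/s) = 12500 m / 0.474 m/s = 26370 s = 0.3052 d.
k_1 L₀/(k_a−k_1) = 0.364×7.60/(1.65−0.364) = 2.766/1.286 = 2.151 mg/L.
e^(−k_1 t) = e^(−0.364×0.3052) = 0.8948; e^(−k_a t) = e^(−1.65×0.3052) = 0.6043.
D = 2.151 × (0.8948 − 0.6043) + 1.56 × 0.6043 = 0.6249 + 0.9428 = 1.568 mg/L.

D ≈ 1.57 mg/L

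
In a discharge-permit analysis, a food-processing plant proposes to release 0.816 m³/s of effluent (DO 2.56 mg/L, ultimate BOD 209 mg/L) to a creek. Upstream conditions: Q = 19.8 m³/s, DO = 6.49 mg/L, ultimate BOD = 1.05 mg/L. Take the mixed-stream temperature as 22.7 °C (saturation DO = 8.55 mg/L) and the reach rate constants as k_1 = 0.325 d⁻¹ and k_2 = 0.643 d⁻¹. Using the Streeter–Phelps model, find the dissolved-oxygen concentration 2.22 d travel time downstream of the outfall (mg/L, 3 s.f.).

DO ≈ 5.68 mg/L

Mixed DO = (19.8×6.49 + 0.816×2.56)/(19.8+0.816) = 130.6/20.62 = 6.334 mg/L.
Mixed L₀ = (19.8×1.05 + 0.816×209)/(20.62) = 191.3/20.62 = 9.281 mg/L.
Initial deficit D₀ = C_s − DO₀ = 8.55 − 6.334 = 2.216 mg/L.
D(2.22) = [0.325×9.281/(0.643−0.325)](e^(−0.325×2.22) − e^(−0.643×2.22)) + 2.216 e^(−0.643×2.22)
= 9.485 × (0.4860 − 0.2399) + 2.216 × 0.2399 = 2.866 mg/L.
DO = 8.55 − 2.866 = 5.684 mg/L.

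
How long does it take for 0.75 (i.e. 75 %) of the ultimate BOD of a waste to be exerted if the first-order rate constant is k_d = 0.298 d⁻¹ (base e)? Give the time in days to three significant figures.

t ≈ 4.65 d

y/L₀ = 1 − e^(−k_d t) = 0.75 ⇒ e^(−k_d t) = 0.250
t = −ln(0.250) / 0.298 = 1.386 / 0.298 = 4.652 d.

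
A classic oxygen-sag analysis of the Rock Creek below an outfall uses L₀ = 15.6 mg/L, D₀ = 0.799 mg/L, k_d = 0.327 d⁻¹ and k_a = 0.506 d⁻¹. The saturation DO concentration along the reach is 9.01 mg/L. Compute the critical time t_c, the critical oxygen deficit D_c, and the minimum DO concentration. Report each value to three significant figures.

At the critical point dD/dt = 0, so k_d L₀ e^(−k_d t) = k_a D. Substituting D(t) from the Streeter–Phelps equation and solving for t gives
t_c = ln[(k_a/k_d)(1 − D₀(k_a−k_d)/(k_d L₀))] / (k_a−k_d).
Here k_a−k_d = 0.1790 d⁻¹ and 1 − D₀(k_a−k_d)/(k_d L₀) = 1 − 0.799×0.1790/(0.327×15.6) = 0.9720, so
t_c = ln(1.547 × 0.9720) / 0.1790 = 0.4081 / 0.1790 = 2.280 d.
L(t_c) = L₀ e^(−k_d t_c) = 15.6 × 0.4745 = 7.401 mg/L, and at the critical point k_a D_c = k_d L, so D_c = (0.327/0.506) × 7.401 = 4.783 mg/L.
Minimum DO = C_s − D_c = 9.01 − 4.783 = 4.227 mg/L.

t_c ≈ 2.28 d; D_c ≈ 4.78 mg/L; min DO ≈ 4.23 mg/L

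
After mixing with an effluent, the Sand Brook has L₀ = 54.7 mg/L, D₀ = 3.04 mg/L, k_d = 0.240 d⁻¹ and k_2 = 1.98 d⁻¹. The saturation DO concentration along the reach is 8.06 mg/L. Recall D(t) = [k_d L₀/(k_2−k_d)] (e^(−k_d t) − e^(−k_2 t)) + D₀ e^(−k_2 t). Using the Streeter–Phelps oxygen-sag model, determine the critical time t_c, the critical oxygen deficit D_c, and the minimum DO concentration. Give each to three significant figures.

t_c ≈ 0.916 d; D_c ≈ 5.32 mg/L; min DO ≈ 2.74 mg/L

With k_2/k_d = 8.250 and 1 − D₀(k_2−k_d)/(k_d L₀) = 0.5971,
t_c = ln(8.250 × 0.5971) / (1.98 − 0.240) = ln(4.926) / 1.740 = 1.595/1.740 = 0.9164 d.
L(t_c) = L₀ e^(−k_d t_c) = 54.7 × 0.8026 = 43.90 mg/L, and at the critical point k_2 D_c = k_d L, so D_c = (0.240/1.98) × 43.90 = 5.321 mg/L.
Minimum DO = C_s − D_c = 8.06 − 5.321 = 2.739 mg/L.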